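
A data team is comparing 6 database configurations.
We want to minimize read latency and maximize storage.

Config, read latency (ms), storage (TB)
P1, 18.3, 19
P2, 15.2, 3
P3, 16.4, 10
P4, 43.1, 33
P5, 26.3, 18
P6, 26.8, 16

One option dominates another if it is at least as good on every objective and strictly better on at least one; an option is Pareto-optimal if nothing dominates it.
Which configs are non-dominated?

P1, P2, P3, P4

P1: not dominated.
P2: not dominated (best read latency).
P3: not dominated.
P4: not dominated (best storage).
P5: dominated by P1 (read latency 18.3≤26.3, storage 19≥18).
P6: dominated by P1 (read latency 18.3≤26.8, storage 19≥16).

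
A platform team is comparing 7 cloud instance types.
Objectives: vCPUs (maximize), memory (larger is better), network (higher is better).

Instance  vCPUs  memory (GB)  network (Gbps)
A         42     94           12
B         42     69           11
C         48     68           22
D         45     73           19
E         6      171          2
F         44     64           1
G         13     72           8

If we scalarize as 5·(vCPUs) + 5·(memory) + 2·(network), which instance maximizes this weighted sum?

A: 5·42 + 5·94 + 2·12 = 704
B: 5·42 + 5·69 + 2·11 = 577
C: 5·48 + 5·68 + 2·22 = 624
D: 5·45 + 5·73 + 2·19 = 628
E: 5·6 + 5·171 + 2·2 = 889
F: 5·44 + 5·64 + 2·1 = 542
G: 5·13 + 5·72 + 2·8 = 441
Highest: E at 889.

E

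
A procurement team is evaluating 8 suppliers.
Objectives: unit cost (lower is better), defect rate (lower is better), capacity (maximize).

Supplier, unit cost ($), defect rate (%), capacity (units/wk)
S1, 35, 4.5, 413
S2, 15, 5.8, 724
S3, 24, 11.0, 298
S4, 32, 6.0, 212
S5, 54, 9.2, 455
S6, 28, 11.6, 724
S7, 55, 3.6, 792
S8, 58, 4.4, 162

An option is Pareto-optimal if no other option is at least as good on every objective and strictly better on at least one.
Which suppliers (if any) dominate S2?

none

S1: worse on unit cost (35 vs 15).
S3: worse on unit cost (24 vs 15).
S4: worse on unit cost (32 vs 15).
S5: worse on unit cost (54 vs 15).
S6: worse on unit cost (28 vs 15).
S7: worse on unit cost (55 vs 15).
S8: worse on unit cost (58 vs 15).
No option dominates S2.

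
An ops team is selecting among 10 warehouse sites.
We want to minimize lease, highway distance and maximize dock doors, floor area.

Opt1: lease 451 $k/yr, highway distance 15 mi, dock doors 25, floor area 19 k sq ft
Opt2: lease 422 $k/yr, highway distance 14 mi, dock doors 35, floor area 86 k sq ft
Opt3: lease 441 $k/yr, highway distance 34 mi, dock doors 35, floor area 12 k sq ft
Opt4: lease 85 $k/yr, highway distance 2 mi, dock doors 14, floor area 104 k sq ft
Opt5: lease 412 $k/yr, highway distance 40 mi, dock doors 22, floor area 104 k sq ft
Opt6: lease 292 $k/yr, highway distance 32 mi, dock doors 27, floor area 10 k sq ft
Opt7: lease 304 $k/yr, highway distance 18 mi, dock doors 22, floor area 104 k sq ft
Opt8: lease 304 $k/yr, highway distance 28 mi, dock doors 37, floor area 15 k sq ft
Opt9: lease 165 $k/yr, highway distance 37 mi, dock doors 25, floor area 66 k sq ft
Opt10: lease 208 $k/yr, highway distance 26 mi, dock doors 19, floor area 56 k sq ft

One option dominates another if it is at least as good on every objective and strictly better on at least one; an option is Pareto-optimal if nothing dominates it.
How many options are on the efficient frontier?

Opt1: dominated by Opt2 (lease 422≤451, highway distance 14≤15, dock doors 35≥25, floor area 86≥19).
Opt2: not dominated.
Opt3: dominated by Opt2 (lease 422≤441, highway distance 14≤34, dock doors 35≥35, floor area 86≥12).
Opt4: not dominated (best lease).
Opt5: dominated by Opt7 (lease 304≤412, highway distance 18≤40, dock doors 22≥22, floor area 104≥104).
Opt6: not dominated.
Opt7: not dominated.
Opt8: not dominated (best dock doors).
Opt9: not dominated.
Opt10: not dominated.
Pareto-optimal: Opt2, Opt4, Opt6, Opt7, Opt8, Opt9, Opt10 → 7.

7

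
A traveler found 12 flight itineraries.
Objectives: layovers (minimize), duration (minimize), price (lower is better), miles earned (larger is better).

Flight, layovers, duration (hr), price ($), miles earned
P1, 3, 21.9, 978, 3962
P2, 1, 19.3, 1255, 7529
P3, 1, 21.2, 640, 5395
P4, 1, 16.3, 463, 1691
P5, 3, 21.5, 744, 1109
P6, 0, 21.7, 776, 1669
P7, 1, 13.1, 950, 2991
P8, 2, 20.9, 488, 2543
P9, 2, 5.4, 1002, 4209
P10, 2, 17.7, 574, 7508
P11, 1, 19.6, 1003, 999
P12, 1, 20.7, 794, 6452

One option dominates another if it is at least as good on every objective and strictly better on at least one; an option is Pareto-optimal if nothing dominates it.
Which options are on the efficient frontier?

P2, P3, P4, P6, P7, P8, P9, P10, P12

P1: dominated by P3 (layovers 1≤3, duration 21.2≤21.9, price 640≤978, miles earned 5395≥3962).
P2: not dominated (best miles earned).
P3: not dominated.
P4: not dominated (best price).
P5: dominated by P3 (layovers 1≤3, duration 21.2≤21.5, price 640≤744, miles earned 5395≥1109).
P6: not dominated (best layovers).
P7: not dominated.
P8: not dominated.
P9: not dominated (best duration).
P10: not dominated.
P11: dominated by P4 (layovers 1≤1, duration 16.3≤19.6, price 463≤1003, miles earned 1691≥999).
P12: not dominated.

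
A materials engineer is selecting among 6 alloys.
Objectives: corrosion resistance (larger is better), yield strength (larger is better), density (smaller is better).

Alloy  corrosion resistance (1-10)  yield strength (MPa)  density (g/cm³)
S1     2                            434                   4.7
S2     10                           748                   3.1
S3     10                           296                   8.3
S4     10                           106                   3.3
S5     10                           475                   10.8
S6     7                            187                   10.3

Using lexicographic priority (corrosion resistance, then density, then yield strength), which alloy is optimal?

First maximize corrosion resistance: best is 10, kept {S2, S3, S4, S5}.
Then minimize density: best is 3.1, kept {S2}.

S2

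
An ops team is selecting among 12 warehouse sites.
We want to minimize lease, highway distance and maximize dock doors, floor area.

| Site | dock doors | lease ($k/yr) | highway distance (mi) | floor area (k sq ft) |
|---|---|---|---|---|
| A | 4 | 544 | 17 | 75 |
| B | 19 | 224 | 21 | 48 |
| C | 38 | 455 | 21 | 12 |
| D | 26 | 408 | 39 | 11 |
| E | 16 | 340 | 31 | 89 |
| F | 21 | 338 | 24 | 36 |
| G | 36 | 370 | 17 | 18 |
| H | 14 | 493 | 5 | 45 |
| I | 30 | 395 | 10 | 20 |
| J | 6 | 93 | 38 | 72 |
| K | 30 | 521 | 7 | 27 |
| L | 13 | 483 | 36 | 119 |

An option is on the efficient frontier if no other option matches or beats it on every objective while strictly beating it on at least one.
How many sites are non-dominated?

A: not dominated.
B: not dominated.
C: not dominated (best dock doors).
D: dominated by G (dock doors 36≥26, lease 370≤408, highway distance 17≤39, floor area 18≥11).
E: not dominated.
F: not dominated.
G: not dominated.
H: not dominated (best highway distance).
I: not dominated.
J: not dominated (best lease).
K: not dominated.
L: not dominated (best floor area).
Pareto-optimal: A, B, C, E, F, G, H, I, J, K, L → 11.

11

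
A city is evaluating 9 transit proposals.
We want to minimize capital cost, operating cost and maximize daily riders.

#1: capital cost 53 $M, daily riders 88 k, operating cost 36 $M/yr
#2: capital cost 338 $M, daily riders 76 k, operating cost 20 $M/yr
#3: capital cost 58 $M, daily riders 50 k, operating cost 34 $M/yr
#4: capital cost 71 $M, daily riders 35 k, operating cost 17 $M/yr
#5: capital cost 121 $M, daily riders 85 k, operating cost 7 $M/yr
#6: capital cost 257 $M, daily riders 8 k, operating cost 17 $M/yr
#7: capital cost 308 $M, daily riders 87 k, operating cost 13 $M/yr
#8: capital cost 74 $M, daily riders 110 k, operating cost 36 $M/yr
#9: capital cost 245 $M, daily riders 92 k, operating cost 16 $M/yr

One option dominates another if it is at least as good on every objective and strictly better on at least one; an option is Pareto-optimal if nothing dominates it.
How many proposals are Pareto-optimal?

7

#1: not dominated (best capital cost).
#2: dominated by #5 (capital cost 121≤338, daily riders 85≥76, operating cost 7≤20).
#3: not dominated.
#4: not dominated.
#5: not dominated (best operating cost).
#6: dominated by #4 (capital cost 71≤257, daily riders 35≥8, operating cost 17≤17).
#7: not dominated.
#8: not dominated (best daily riders).
#9: not dominated.
Pareto-optimal: #1, #3, #4, #5, #7, #8, #9 → 7.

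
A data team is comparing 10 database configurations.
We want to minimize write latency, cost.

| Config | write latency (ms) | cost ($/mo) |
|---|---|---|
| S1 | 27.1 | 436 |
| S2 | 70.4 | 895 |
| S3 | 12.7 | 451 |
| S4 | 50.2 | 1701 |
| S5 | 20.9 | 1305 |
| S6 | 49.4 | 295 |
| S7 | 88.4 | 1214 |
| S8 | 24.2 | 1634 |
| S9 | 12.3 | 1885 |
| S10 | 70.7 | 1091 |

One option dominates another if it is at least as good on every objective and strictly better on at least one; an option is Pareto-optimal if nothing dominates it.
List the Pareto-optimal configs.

S1: not dominated.
S2: dominated by S1 (write latency 27.1≤70.4, cost 436≤895).
S3: not dominated.
S4: dominated by S1 (write latency 27.1≤50.2, cost 436≤1701).
S5: dominated by S3 (write latency 12.7≤20.9, cost 451≤1305).
S6: not dominated (best cost).
S7: dominated by S1 (write latency 27.1≤88.4, cost 436≤1214).
S8: dominated by S3 (write latency 12.7≤24.2, cost 451≤1634).
S9: not dominated (best write latency).
S10: dominated by S1 (write latency 27.1≤70.7, cost 436≤1091).

S1, S3, S6, S9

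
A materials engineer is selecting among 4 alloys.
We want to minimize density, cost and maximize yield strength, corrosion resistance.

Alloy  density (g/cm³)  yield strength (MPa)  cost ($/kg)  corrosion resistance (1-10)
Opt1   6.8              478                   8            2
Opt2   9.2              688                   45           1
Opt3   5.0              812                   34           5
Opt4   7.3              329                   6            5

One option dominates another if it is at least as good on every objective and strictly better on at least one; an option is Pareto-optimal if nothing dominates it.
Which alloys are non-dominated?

Opt1: not dominated.
Opt2: dominated by Opt3 (density 5.0≤9.2, yield strength 812≥688, cost 34≤45, corrosion resistance 5≥1).
Opt3: not dominated (best density).
Opt4: not dominated (best cost).

Opt1, Opt3, Opt4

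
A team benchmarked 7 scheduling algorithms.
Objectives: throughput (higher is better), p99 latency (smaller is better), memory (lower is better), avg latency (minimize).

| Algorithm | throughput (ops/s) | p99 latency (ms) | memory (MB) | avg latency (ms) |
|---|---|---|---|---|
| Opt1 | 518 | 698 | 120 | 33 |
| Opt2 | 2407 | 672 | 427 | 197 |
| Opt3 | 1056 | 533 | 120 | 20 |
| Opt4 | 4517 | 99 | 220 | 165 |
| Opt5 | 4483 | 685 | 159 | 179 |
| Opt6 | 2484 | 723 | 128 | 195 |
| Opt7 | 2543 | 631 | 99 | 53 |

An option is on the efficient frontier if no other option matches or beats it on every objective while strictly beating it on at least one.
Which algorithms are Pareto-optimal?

Opt1: dominated by Opt3 (throughput 1056≥518, p99 latency 533≤698, memory 120≤120, avg latency 20≤33).
Opt2: dominated by Opt4 (throughput 4517≥2407, p99 latency 99≤672, memory 220≤427, avg latency 165≤197).
Opt3: not dominated (best avg latency).
Opt4: not dominated (best throughput).
Opt5: not dominated.
Opt6: dominated by Opt7 (throughput 2543≥2484, p99 latency 631≤723, memory 99≤128, avg latency 53≤195).
Opt7: not dominated (best memory).

Opt3, Opt4, Opt5, Opt7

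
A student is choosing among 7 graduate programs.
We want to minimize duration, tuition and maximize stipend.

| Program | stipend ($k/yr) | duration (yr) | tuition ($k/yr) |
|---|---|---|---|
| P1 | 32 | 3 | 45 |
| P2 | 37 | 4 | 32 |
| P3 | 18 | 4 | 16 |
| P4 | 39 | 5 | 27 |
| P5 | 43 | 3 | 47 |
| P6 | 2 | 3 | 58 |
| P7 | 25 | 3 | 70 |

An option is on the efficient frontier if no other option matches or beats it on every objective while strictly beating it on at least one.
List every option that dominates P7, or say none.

P1: stipend 32≥25, duration 3≤3, tuition 45≤70 — dominates P7.
P5: stipend 43≥25, duration 3≤3, tuition 47≤70 — dominates P7.
Others (P2, P3, P4, P6) are each worse than P7 on at least one objective.

P1, P5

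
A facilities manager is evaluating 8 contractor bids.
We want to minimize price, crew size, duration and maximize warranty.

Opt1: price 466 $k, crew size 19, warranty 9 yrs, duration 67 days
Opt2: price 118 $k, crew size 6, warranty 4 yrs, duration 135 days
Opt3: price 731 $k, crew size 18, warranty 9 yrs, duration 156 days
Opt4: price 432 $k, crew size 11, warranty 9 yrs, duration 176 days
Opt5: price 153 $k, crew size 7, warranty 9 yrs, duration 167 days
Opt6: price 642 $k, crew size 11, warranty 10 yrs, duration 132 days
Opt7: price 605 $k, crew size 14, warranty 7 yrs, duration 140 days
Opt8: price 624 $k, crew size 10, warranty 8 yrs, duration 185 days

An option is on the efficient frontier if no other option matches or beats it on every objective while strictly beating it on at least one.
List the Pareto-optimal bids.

Opt1, Opt2, Opt5, Opt6, Opt7

Opt1: not dominated (best duration).
Opt2: not dominated (best price).
Opt3: dominated by Opt6 (price 642≤731, crew size 11≤18, warranty 10≥9, duration 132≤156).
Opt4: dominated by Opt5 (price 153≤432, crew size 7≤11, warranty 9≥9, duration 167≤176).
Opt5: not dominated.
Opt6: not dominated (best warranty).
Opt7: not dominated.
Opt8: dominated by Opt5 (price 153≤624, crew size 7≤10, warranty 9≥8, duration 167≤185).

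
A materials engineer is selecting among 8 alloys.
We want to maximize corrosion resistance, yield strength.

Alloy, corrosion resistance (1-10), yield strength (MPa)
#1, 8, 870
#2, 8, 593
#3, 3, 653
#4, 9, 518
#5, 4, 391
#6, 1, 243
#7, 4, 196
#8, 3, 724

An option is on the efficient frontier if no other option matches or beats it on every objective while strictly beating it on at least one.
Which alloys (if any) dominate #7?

#1, #2, #4, #5

#1: corrosion resistance 8≥4, yield strength 870≥196 — dominates #7.
#2: corrosion resistance 8≥4, yield strength 593≥196 — dominates #7.
#4: corrosion resistance 9≥4, yield strength 518≥196 — dominates #7.
#5: corrosion resistance 4≥4, yield strength 391≥196 — dominates #7.
Others (#3, #6, #8) are each worse than #7 on at least one objective.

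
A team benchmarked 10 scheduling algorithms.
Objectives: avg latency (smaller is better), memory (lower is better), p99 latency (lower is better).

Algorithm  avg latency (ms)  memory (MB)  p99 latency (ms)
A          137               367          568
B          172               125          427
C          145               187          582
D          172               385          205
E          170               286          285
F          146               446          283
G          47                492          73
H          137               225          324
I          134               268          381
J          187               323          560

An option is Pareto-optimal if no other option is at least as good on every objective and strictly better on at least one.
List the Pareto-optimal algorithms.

B, C, D, E, F, G, H, I

A: dominated by H (avg latency 137≤137, memory 225≤367, p99 latency 324≤568).
B: not dominated (best memory).
C: not dominated.
D: not dominated.
E: not dominated.
F: not dominated.
G: not dominated (best avg latency).
H: not dominated.
I: not dominated.
J: dominated by B (avg latency 172≤187, memory 125≤323, p99 latency 427≤560).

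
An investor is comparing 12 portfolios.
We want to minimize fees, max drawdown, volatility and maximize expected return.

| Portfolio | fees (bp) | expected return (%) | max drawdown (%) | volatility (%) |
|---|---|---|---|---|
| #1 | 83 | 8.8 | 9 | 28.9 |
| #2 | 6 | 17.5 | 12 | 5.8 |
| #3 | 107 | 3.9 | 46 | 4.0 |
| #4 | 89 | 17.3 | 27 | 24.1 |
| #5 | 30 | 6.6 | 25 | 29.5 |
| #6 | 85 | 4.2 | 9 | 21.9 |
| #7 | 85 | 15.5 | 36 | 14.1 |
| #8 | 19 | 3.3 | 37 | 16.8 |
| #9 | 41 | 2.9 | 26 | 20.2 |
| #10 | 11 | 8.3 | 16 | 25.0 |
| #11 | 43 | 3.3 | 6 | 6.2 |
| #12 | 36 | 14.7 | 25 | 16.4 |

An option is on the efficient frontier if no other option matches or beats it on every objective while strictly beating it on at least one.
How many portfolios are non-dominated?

5

#1: not dominated.
#2: not dominated (best fees).
#3: not dominated (best volatility).
#4: dominated by #2 (fees 6≤89, expected return 17.5≥17.3, max drawdown 12≤27, volatility 5.8≤24.1).
#5: dominated by #2 (fees 6≤30, expected return 17.5≥6.6, max drawdown 12≤25, volatility 5.8≤29.5).
#6: not dominated.
#7: dominated by #2 (fees 6≤85, expected return 17.5≥15.5, max drawdown 12≤36, volatility 5.8≤14.1).
#8: dominated by #2 (fees 6≤19, expected return 17.5≥3.3, max drawdown 12≤37, volatility 5.8≤16.8).
#9: dominated by #2 (fees 6≤41, expected return 17.5≥2.9, max drawdown 12≤26, volatility 5.8≤20.2).
#10: dominated by #2 (fees 6≤11, expected return 17.5≥8.3, max drawdown 12≤16, volatility 5.8≤25.0).
#11: not dominated (best max drawdown).
#12: dominated by #2 (fees 6≤36, expected return 17.5≥14.7, max drawdown 12≤25, volatility 5.8≤16.4).
Pareto-optimal: #1, #2, #3, #6, #11 → 5.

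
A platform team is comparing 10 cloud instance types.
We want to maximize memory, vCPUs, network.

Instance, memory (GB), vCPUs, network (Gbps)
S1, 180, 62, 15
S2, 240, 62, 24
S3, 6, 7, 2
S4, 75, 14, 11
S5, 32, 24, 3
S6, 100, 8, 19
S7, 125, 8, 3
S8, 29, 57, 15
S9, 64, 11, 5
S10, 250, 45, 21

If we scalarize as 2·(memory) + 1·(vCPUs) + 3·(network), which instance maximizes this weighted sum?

S2

S1: 2·180 + 1·62 + 3·15 = 467
S2: 2·240 + 1·62 + 3·24 = 614
S3: 2·6 + 1·7 + 3·2 = 25
S4: 2·75 + 1·14 + 3·11 = 197
S5: 2·32 + 1·24 + 3·3 = 97
S6: 2·100 + 1·8 + 3·19 = 265
S7: 2·125 + 1·8 + 3·3 = 267
S8: 2·29 + 1·57 + 3·15 = 160
S9: 2·64 + 1·11 + 3·5 = 154
S10: 2·250 + 1·45 + 3·21 = 608
Highest: S2 at 614.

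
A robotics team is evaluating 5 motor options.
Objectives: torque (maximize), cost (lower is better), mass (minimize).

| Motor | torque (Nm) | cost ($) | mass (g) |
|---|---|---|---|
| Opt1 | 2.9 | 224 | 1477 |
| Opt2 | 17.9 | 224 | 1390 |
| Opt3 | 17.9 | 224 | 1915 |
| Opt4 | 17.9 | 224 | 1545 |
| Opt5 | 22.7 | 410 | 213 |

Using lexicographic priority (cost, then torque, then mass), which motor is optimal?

First minimize cost: best is 224, kept {Opt1, Opt2, Opt3, Opt4}.
Then maximize torque: best is 17.9, kept {Opt2, Opt3, Opt4}.
Then minimize mass: best is 1390, kept {Opt2}.

Opt2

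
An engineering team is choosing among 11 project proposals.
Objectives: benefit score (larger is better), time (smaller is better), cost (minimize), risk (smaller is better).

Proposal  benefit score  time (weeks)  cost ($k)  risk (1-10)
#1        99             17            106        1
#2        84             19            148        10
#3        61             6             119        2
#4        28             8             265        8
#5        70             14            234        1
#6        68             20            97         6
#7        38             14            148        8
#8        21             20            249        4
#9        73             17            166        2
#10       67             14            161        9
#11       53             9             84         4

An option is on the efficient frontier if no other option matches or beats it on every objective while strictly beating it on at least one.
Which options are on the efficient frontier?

#1: not dominated (best benefit score).
#2: dominated by #1 (benefit score 99≥84, time 17≤19, cost 106≤148, risk 1≤10).
#3: not dominated (best time).
#4: dominated by #3 (benefit score 61≥28, time 6≤8, cost 119≤265, risk 2≤8).
#5: not dominated.
#6: not dominated.
#7: dominated by #3 (benefit score 61≥38, time 6≤14, cost 119≤148, risk 2≤8).
#8: dominated by #1 (benefit score 99≥21, time 17≤20, cost 106≤249, risk 1≤4).
#9: dominated by #1 (benefit score 99≥73, time 17≤17, cost 106≤166, risk 1≤2).
#10: not dominated.
#11: not dominated (best cost).

#1, #3, #5, #6, #10, #11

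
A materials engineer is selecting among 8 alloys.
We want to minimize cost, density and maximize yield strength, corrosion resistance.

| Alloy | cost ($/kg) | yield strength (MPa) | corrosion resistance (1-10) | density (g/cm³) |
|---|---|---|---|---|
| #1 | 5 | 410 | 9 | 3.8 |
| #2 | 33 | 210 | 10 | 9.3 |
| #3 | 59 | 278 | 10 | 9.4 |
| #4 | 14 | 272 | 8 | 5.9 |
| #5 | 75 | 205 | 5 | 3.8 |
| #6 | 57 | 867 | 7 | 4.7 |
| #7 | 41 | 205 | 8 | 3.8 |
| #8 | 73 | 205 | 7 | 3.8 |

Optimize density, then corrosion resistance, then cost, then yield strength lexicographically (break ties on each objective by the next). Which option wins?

First minimize density: best is 3.8, kept {#1, #5, #7, #8}.
Then maximize corrosion resistance: best is 9, kept {#1}.

#1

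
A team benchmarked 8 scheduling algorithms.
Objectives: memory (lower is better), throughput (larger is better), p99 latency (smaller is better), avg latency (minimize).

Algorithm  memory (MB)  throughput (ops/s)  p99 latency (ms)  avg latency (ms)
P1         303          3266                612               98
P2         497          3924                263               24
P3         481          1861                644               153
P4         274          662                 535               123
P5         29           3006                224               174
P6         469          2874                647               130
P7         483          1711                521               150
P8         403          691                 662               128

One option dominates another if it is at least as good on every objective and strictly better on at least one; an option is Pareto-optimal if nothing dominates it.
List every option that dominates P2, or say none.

none

P1: worse on throughput (3266 vs 3924).
P3: worse on throughput (1861 vs 3924).
P4: worse on throughput (662 vs 3924).
P5: worse on throughput (3006 vs 3924).
P6: worse on throughput (2874 vs 3924).
P7: worse on throughput (1711 vs 3924).
P8: worse on throughput (691 vs 3924).
No option dominates P2.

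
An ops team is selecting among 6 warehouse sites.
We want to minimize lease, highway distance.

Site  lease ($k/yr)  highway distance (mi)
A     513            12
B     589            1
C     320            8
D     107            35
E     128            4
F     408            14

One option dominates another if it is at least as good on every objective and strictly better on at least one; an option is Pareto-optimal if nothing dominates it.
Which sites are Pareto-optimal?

A: dominated by C (lease 320≤513, highway distance 8≤12).
B: not dominated (best highway distance).
C: dominated by E (lease 128≤320, highway distance 4≤8).
D: not dominated (best lease).
E: not dominated.
F: dominated by C (lease 320≤408, highway distance 8≤14).

B, D, E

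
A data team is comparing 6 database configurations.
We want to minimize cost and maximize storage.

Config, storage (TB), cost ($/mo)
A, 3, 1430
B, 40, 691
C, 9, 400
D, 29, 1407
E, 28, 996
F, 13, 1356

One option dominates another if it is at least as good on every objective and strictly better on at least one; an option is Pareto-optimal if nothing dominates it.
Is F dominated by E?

Yes

E vs F: storage 28≥13, cost 996≤1356 — E is at least as good on every objective with at least one strict improvement.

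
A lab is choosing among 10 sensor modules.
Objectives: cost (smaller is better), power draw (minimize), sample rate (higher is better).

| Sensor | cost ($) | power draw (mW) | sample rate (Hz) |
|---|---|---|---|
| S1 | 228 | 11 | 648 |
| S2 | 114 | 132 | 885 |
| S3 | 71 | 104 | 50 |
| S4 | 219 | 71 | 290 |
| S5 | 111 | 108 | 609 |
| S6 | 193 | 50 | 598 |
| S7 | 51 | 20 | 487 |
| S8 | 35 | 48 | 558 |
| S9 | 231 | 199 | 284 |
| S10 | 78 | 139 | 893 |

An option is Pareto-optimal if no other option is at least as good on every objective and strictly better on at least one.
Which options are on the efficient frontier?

S1: not dominated (best power draw).
S2: not dominated.
S3: dominated by S7 (cost 51≤71, power draw 20≤104, sample rate 487≥50).
S4: dominated by S6 (cost 193≤219, power draw 50≤71, sample rate 598≥290).
S5: not dominated.
S6: not dominated.
S7: not dominated.
S8: not dominated (best cost).
S9: dominated by S1 (cost 228≤231, power draw 11≤199, sample rate 648≥284).
S10: not dominated (best sample rate).

S1, S2, S5, S6, S7, S8, S10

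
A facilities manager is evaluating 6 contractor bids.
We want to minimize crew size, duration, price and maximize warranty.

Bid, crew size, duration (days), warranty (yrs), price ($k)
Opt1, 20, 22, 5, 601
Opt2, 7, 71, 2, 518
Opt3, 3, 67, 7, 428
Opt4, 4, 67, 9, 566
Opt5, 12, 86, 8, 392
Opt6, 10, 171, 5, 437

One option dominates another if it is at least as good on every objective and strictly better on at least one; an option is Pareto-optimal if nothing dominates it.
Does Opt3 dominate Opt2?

Yes

Opt3 vs Opt2: crew size 3≤7, duration 67≤71, warranty 7≥2, price 428≤518 — Opt3 is at least as good on every objective with at least one strict improvement.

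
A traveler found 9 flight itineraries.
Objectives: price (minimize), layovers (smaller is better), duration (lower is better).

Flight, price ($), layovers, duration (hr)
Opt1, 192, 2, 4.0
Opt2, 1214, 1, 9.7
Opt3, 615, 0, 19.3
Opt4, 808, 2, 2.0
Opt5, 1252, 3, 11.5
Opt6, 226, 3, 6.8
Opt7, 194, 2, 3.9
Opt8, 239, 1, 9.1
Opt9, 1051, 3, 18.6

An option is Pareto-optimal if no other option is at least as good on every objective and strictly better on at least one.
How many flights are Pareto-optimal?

Opt1: not dominated (best price).
Opt2: dominated by Opt8 (price 239≤1214, layovers 1≤1, duration 9.1≤9.7).
Opt3: not dominated (best layovers).
Opt4: not dominated (best duration).
Opt5: dominated by Opt1 (price 192≤1252, layovers 2≤3, duration 4.0≤11.5).
Opt6: dominated by Opt1 (price 192≤226, layovers 2≤3, duration 4.0≤6.8).
Opt7: not dominated.
Opt8: not dominated.
Opt9: dominated by Opt1 (price 192≤1051, layovers 2≤3, duration 4.0≤18.6).
Pareto-optimal: Opt1, Opt3, Opt4, Opt7, Opt8 → 5.

5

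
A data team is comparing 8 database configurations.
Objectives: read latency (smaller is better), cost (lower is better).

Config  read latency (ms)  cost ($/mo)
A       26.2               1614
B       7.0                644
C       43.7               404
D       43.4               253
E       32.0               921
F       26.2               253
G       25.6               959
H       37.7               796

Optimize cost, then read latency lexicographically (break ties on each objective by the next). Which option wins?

First minimize cost: best is 253, kept {D, F}.
Then minimize read latency: best is 26.2, kept {F}.

F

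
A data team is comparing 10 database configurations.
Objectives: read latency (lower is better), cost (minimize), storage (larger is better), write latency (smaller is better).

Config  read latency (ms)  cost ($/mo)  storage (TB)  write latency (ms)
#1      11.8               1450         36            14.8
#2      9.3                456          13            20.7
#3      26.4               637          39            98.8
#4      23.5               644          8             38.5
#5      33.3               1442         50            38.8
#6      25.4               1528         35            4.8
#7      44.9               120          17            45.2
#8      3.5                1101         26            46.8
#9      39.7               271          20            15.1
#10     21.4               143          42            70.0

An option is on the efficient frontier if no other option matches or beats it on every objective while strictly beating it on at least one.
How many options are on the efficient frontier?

#1: not dominated.
#2: not dominated.
#3: dominated by #10 (read latency 21.4≤26.4, cost 143≤637, storage 42≥39, write latency 70.0≤98.8).
#4: dominated by #2 (read latency 9.3≤23.5, cost 456≤644, storage 13≥8, write latency 20.7≤38.5).
#5: not dominated (best storage).
#6: not dominated (best write latency).
#7: not dominated (best cost).
#8: not dominated (best read latency).
#9: not dominated.
#10: not dominated.
Pareto-optimal: #1, #2, #5, #6, #7, #8, #9, #10 → 8.

8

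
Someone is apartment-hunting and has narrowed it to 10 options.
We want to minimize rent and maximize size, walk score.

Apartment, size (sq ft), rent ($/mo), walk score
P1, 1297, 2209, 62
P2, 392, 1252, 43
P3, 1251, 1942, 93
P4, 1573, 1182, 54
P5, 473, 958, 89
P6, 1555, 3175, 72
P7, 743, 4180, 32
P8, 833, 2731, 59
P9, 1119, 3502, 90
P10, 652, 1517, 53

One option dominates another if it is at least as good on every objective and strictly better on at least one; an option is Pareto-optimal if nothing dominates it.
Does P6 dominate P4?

No

P6 vs P4: P6 is worse on size (1555 vs 1573), so it does not dominate P4.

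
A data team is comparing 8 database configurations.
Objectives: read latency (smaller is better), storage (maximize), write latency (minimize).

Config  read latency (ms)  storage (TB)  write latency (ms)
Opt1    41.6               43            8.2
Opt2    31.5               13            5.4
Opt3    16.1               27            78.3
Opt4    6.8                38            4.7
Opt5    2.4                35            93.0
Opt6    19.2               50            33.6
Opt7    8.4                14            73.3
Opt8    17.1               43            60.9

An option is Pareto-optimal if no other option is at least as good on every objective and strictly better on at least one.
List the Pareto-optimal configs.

Opt1: not dominated.
Opt2: dominated by Opt4 (read latency 6.8≤31.5, storage 38≥13, write latency 4.7≤5.4).
Opt3: dominated by Opt4 (read latency 6.8≤16.1, storage 38≥27, write latency 4.7≤78.3).
Opt4: not dominated (best write latency).
Opt5: not dominated (best read latency).
Opt6: not dominated (best storage).
Opt7: dominated by Opt4 (read latency 6.8≤8.4, storage 38≥14, write latency 4.7≤73.3).
Opt8: not dominated.

Opt1, Opt4, Opt5, Opt6, Opt8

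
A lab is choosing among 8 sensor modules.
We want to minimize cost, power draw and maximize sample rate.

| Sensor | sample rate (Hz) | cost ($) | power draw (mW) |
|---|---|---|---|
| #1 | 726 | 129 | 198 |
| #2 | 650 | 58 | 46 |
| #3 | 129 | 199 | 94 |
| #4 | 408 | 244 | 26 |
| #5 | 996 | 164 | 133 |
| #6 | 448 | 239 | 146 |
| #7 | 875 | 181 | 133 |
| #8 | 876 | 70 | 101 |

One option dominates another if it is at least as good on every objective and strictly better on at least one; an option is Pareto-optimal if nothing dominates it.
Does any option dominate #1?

#8 vs #1: sample rate 876≥726, cost 70≤129, power draw 101≤198 — #8 is at least as good on every objective and strictly better on at least one, so #8 dominates #1.

Yes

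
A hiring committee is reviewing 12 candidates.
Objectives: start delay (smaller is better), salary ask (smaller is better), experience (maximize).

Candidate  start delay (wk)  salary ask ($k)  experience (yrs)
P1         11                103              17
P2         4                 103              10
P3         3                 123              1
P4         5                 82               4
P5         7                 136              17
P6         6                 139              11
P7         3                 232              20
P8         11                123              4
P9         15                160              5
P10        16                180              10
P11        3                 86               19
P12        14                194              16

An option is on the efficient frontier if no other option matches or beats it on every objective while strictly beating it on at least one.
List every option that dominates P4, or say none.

none

P1: worse on start delay (11 vs 5).
P2: worse on salary ask (103 vs 82).
P3: worse on salary ask (123 vs 82).
P5: worse on start delay (7 vs 5).
P6: worse on start delay (6 vs 5).
P7: worse on salary ask (232 vs 82).
P8: worse on start delay (11 vs 5).
P9: worse on start delay (15 vs 5).
P10: worse on start delay (16 vs 5).
P11: worse on salary ask (86 vs 82).
P12: worse on start delay (14 vs 5).
No option dominates P4.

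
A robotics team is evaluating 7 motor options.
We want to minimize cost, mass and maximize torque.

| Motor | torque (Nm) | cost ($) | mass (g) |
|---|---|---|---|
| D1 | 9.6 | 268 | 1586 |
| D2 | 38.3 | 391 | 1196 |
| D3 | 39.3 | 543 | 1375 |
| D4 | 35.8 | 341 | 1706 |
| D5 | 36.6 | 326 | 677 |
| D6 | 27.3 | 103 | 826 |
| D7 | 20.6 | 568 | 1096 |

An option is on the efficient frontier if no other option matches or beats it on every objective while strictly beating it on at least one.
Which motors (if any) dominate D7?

D5, D6

D5: torque 36.6≥20.6, cost 326≤568, mass 677≤1096 — dominates D7.
D6: torque 27.3≥20.6, cost 103≤568, mass 826≤1096 — dominates D7.
Others (D1, D2, D3, D4) are each worse than D7 on at least one objective.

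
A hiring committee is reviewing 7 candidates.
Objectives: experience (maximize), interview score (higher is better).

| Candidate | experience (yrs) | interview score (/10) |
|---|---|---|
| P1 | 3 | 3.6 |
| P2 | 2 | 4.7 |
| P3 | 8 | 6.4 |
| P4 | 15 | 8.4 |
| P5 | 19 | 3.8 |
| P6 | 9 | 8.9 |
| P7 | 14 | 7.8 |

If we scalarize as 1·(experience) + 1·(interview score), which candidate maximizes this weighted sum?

P4

P1: 1·3 + 1·3.6 = 6.6
P2: 1·2 + 1·4.7 = 6.7
P3: 1·8 + 1·6.4 = 14.4
P4: 1·15 + 1·8.4 = 23.4
P5: 1·19 + 1·3.8 = 22.8
P6: 1·9 + 1·8.9 = 17.9
P7: 1·14 + 1·7.8 = 21.8
Highest: P4 at 23.4.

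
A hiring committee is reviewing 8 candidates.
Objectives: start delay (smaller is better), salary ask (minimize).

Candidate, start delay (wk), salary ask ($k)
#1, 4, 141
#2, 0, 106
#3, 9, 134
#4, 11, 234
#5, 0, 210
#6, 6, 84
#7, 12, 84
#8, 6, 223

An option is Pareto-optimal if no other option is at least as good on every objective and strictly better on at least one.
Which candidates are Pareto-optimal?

#2, #6

#1: dominated by #2 (start delay 0≤4, salary ask 106≤141).
#2: not dominated.
#3: dominated by #2 (start delay 0≤9, salary ask 106≤134).
#4: dominated by #1 (start delay 4≤11, salary ask 141≤234).
#5: dominated by #2 (start delay 0≤0, salary ask 106≤210).
#6: not dominated.
#7: dominated by #6 (start delay 6≤12, salary ask 84≤84).
#8: dominated by #1 (start delay 4≤6, salary ask 141≤223).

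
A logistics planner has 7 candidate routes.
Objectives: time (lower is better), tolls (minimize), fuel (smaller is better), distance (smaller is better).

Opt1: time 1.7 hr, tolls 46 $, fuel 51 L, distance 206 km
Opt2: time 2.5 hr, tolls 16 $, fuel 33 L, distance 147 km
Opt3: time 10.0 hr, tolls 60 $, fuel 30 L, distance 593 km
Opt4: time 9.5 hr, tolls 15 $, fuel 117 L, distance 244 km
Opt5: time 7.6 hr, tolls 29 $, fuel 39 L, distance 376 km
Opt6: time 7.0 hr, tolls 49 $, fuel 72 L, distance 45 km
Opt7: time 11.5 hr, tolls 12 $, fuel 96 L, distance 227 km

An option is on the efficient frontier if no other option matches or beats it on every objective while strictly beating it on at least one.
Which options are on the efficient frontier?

Opt1, Opt2, Opt3, Opt4, Opt6, Opt7

Opt1: not dominated (best time).
Opt2: not dominated.
Opt3: not dominated (best fuel).
Opt4: not dominated.
Opt5: dominated by Opt2 (time 2.5≤7.6, tolls 16≤29, fuel 33≤39, distance 147≤376).
Opt6: not dominated (best distance).
Opt7: not dominated (best tolls).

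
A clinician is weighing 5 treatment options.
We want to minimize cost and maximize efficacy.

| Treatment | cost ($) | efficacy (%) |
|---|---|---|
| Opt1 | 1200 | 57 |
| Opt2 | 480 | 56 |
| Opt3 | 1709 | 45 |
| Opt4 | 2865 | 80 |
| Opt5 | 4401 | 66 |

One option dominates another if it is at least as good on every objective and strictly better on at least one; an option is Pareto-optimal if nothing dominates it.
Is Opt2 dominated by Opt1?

Opt1 vs Opt2: Opt1 is worse on cost (1200 vs 480), so it does not dominate Opt2.

No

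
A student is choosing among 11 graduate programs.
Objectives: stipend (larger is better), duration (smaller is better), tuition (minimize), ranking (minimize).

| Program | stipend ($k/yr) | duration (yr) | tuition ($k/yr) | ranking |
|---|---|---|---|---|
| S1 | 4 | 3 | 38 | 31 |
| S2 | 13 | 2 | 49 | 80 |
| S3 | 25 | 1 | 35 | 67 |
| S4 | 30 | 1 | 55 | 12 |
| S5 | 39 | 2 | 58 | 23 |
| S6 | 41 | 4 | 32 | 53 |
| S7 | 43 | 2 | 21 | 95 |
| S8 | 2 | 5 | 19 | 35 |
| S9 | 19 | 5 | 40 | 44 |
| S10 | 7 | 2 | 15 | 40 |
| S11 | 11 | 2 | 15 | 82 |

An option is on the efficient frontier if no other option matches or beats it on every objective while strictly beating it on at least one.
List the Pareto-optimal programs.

S1, S3, S4, S5, S6, S7, S8, S9, S10, S11

S1: not dominated.
S2: dominated by S3 (stipend 25≥13, duration 1≤2, tuition 35≤49, ranking 67≤80).
S3: not dominated.
S4: not dominated (best ranking).
S5: not dominated.
S6: not dominated.
S7: not dominated (best stipend).
S8: not dominated.
S9: not dominated.
S10: not dominated.
S11: not dominated.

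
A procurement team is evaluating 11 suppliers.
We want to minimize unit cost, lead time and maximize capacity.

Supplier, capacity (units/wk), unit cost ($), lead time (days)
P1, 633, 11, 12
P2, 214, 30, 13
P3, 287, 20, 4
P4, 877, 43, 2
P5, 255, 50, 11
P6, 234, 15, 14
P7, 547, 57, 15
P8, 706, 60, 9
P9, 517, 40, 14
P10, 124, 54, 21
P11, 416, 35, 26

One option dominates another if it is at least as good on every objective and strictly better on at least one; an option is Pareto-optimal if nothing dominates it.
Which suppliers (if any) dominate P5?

P3, P4

P3: capacity 287≥255, unit cost 20≤50, lead time 4≤11 — dominates P5.
P4: capacity 877≥255, unit cost 43≤50, lead time 2≤11 — dominates P5.
Others (P1, P2, P6, P7, P8, P9, P10, P11) are each worse than P5 on at least one objective.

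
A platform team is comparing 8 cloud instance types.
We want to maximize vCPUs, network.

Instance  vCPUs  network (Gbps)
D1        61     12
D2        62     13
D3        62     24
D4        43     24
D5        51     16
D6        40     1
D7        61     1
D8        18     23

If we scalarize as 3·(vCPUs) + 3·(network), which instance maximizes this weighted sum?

D1: 3·61 + 3·12 = 219
D2: 3·62 + 3·13 = 225
D3: 3·62 + 3·24 = 258
D4: 3·43 + 3·24 = 201
D5: 3·51 + 3·16 = 201
D6: 3·40 + 3·1 = 123
D7: 3·61 + 3·1 = 186
D8: 3·18 + 3·23 = 123
Highest: D3 at 258.

D3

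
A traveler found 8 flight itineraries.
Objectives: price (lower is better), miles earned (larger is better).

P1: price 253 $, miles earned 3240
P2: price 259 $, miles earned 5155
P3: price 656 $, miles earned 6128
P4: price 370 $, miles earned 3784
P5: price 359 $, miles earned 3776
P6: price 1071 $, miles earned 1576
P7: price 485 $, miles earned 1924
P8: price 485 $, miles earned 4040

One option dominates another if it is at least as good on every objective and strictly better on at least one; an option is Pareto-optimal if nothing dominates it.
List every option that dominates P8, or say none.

P2: price 259≤485, miles earned 5155≥4040 — dominates P8.
Others (P1, P3, P4, P5, P6, P7) are each worse than P8 on at least one objective.

P2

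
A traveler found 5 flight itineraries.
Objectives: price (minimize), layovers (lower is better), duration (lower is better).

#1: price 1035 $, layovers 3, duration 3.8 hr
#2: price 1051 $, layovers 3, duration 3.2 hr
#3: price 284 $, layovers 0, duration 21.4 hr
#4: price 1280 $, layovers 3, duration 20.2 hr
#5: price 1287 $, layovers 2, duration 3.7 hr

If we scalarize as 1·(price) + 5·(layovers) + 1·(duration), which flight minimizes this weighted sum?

#1: 1·1035 + 5·3 + 1·3.8 = 1053.8
#2: 1·1051 + 5·3 + 1·3.2 = 1069.2
#3: 1·284 + 5·0 + 1·21.4 = 305.4
#4: 1·1280 + 5·3 + 1·20.2 = 1315.2
#5: 1·1287 + 5·2 + 1·3.7 = 1300.7
Lowest: #3 at 305.4.

#3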